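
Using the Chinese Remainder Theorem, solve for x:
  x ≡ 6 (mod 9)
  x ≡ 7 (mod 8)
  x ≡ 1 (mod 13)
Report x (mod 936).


Moduli 9, 8, 13 are pairwise coprime; by CRT there is a unique solution modulo M = 9 · 8 · 13 = 936.
Solve pairwise, accumulating the modulus:
  Start with x ≡ 6 (mod 9).
  Combine with x ≡ 7 (mod 8): since gcd(9, 8) = 1, we get a unique residue mod 72.
    Write x = 6 + 9·t and substitute into x ≡ 7 (mod 8): 9·t ≡ 7 − 6 = 1 (mod 8).
    Reduce coefficients mod 8: 1·t ≡ 1 (mod 8).
    So t ≡ 1 (mod 8).
    Then x = 6 + 9·1 = 15, valid modulo lcm(9, 8) = 72: x ≡ 15 (mod 72).
  Combine with x ≡ 1 (mod 13): since gcd(72, 13) = 1, we get a unique residue mod 936.
    Write x = 15 + 72·t and substitute into x ≡ 1 (mod 13): 72·t ≡ 1 − 15 = -14 (mod 13).
    Reduce coefficients mod 13: 7·t ≡ 12 (mod 13).
    The inverse of 7 mod 13 is 2 (since 7·2 = 14 = 1·13 + 1), so t ≡ 2·12 = 24 ≡ 11 (mod 13).
    Then x = 15 + 72·11 = 807, valid modulo lcm(72, 13) = 936: x ≡ 807 (mod 936).
Verify: 807 mod 9 = 6 ✓, 807 mod 8 = 7 ✓, 807 mod 13 = 1 ✓.

x ≡ 807 (mod 936).


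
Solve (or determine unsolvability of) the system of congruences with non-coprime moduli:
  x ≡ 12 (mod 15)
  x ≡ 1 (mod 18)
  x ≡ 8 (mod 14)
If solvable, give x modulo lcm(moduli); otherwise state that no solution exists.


Moduli 15, 18, 14 are not pairwise coprime, so CRT works modulo lcm(m_i) when all pairwise compatibility conditions hold.
Pairwise compatibility: gcd(m_i, m_j) must divide a_i - a_j for every pair.
Merge one congruence at a time:
  Start: x ≡ 12 (mod 15).
  Combine with x ≡ 1 (mod 18): gcd(15, 18) = 3, and 1 - 12 = -11 is NOT divisible by 3.
    ⇒ system is inconsistent (no integer solution).

No solution (the system is inconsistent).


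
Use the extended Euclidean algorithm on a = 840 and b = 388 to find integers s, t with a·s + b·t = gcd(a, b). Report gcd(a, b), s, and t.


Euclidean algorithm on (840, 388) — divide until remainder is 0:
  840 = 2 · 388 + 64
  388 = 6 · 64 + 4
  64 = 16 · 4 + 0
gcd(840, 388) = 4.
Track Bezout coefficients alongside the remainders: start with r₀ = 840 = a·1 + b·0 (s = 1, t = 0) and r₁ = 388 = a·0 + b·1 (s = 0, t = 1); each new remainder r_{k+1} = r_{k-1} − q_k·r_k inherits s_{k+1} = s_{k-1} − q_k·s_k, t_{k+1} = t_{k-1} − q_k·t_k, so r_k = a·s_k + b·t_k at every step:
  q = 2: r = 64, s = 1 − 2·0 = 1, t = 0 − 2·1 = -2  (check: 840·1 + 388·(-2) = 64)
  q = 6: r = 4, s = 0 − 6·1 = -6, t = 1 − 6·(-2) = 13  (check: 840·(-6) + 388·13 = 4)
The row with r = 4 (the gcd) gives the Bezout coefficients s = -6, t = 13.
Result: 840 · (-6) + 388 · (13) = 4.

gcd(840, 388) = 4; s = -6, t = 13 (check: 840·(-6) + 388·13 = 4).


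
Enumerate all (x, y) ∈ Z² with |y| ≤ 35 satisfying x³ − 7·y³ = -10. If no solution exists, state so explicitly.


The equation is x³ - 7y³ = -10. For fixed y, x³ = 7·y³ − 10, so a solution requires the RHS to be a perfect cube.
Strategy: iterate y from -35 to 35, compute RHS = 7·y³ − 10, and check whether it is a (positive or negative) perfect cube.
Check small values of y:
  y = 0: RHS = -10 is not a perfect cube.
  y = 1: RHS = -3 is not a perfect cube.
  y = -1: RHS = -17 is not a perfect cube.
  y = 2: RHS = 46 is not a perfect cube.
  y = -2: RHS = -66 is not a perfect cube.
  y = 3: RHS = 179 is not a perfect cube.
  y = -3: RHS = -199 is not a perfect cube.
Continuing the search up to |y| = 35 finds no solutions either.
No (x, y) in the scanned range satisfies the equation.

No integer solutions with |y| ≤ 35.


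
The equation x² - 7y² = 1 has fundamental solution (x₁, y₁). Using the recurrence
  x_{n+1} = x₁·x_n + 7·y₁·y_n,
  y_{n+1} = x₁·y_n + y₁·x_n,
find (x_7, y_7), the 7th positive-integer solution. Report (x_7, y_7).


Step 1: Find the fundamental solution (x₁, y₁) of x² - 7y² = 1.
  Expand √7 as a continued fraction. a₀ = ⌊√7⌋ = 2; iterate m_{k+1} = d_k·a_k − m_k, d_{k+1} = (7 − m_{k+1}²)/d_k, a_{k+1} = ⌊(a₀ + m_{k+1})/d_{k+1}⌋ (starting m₀ = 0, d₀ = 1), with convergents p_k = a_k·p_{k-1} + p_{k-2}, q_k = a_k·q_{k-1} + q_{k-2} (p₋₁ = 1, q₋₁ = 0):
  k = 0: a₀ = 2; p₀/q₀ = 2/1; p₀² − 7·q₀² = 4 − 7 = -3.
  k = 1: m = 2, d = 3, a = ⌊(2 + 2)/3⌋ = 1; p/q = (1·2 + 1)/(1·1 + 0) = 3/1; p² − 7·q² = 9 − 7 = 2.
  k = 2: m = 1, d = 2, a = ⌊(2 + 1)/2⌋ = 1; p/q = (1·3 + 2)/(1·1 + 1) = 5/2; p² − 7·q² = 25 − 28 = -3.
  k = 3: m = 1, d = 3, a = ⌊(2 + 1)/3⌋ = 1; p/q = (1·5 + 3)/(1·2 + 1) = 8/3; p² − 7·q² = 64 − 63 = 1.
  The first convergent with p² − 7·q² = 1 gives the fundamental solution (x₁, y₁) = (8, 3).
Step 2: Apply the recurrence (x_{n+1}, y_{n+1}) = (x₁x_n + 7y₁y_n, x₁y_n + y₁x_n) repeatedly.
  From (x_1, y_1) = (8, 3): x_2 = 8·8 + 7·3·3 = 127; y_2 = 8·3 + 3·8 = 48.
  From (x_2, y_2) = (127, 48): x_3 = 8·127 + 7·3·48 = 2024; y_3 = 8·48 + 3·127 = 765.
  From (x_3, y_3) = (2024, 765): x_4 = 8·2024 + 7·3·765 = 32257; y_4 = 8·765 + 3·2024 = 12192.
  From (x_4, y_4) = (32257, 12192): x_5 = 8·32257 + 7·3·12192 = 514088; y_5 = 8·12192 + 3·32257 = 194307.
  From (x_5, y_5) = (514088, 194307): x_6 = 8·514088 + 7·3·194307 = 8193151; y_6 = 8·194307 + 3·514088 = 3096720.
  From (x_6, y_6) = (8193151, 3096720): x_7 = 8·8193151 + 7·3·3096720 = 130576328; y_7 = 8·3096720 + 3·8193151 = 49353213.
Step 3: Verify x_7² - 7·y_7² = 17050177433963584 - 17050177433963583 = 1 (should be 1). ✓

(x_1, y_1) = (8, 3); (x_7, y_7) = (130576328, 49353213).


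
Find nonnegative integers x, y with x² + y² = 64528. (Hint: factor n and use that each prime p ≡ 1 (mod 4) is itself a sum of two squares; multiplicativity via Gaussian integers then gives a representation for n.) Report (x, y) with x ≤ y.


Step 1: Factor n = 64528 = 2^4 · 37 · 109.
Step 2: Check the mod-4 condition on each prime factor: 2 = 2 (special); 37 ≡ 1 (mod 4), exponent 1; 109 ≡ 1 (mod 4), exponent 1.
All primes ≡ 3 (mod 4) appear to even exponent (or don't appear), so by the two-squares theorem n IS expressible as a sum of two squares.
Step 3: Build a representation. Group n = k² · m with k = 4 and m = 37 · 109 = 4033 (a product of primes ≡ 1 (mod 4)); a representation of m scales to one of n via (k·x)² + (k·y)² = k²(x² + y²). Each prime p ≡ 1 (mod 4) is itself a sum of two squares; find a² by testing p − a² for a perfect square:
  37: 37 − 1² = 36 = 6² ⇒ 37 = 1² + 6².
  109: 109 − 1² = 108, 109 − 2² = 105, 109 − 3² = 100 = 10² ⇒ 109 = 3² + 10².
  Combine using the Brahmagupta–Fibonacci identity (a² + b²)(c² + d²) = (ac − bd)² + (ad + bc)² = (ac + bd)² + (ad − bc)²:
  37 · 109 = 4033: from (1² + 6²)(3² + 10²), take (1·3 − 6·10, 1·10 + 6·3) = (3 − 60, 10 + 18) = (-57, 28); dropping signs (only squares matter) gives (57, 28); check 57² + 28² = 3249 + 784 = 4033 ✓.
  Scale by k = 4: (4·57, 4·28) = (228, 112).
Step 4: Order so x ≤ y and verify: 112² + 228² = 12544 + 51984 = 64528 = n. ✓

n = 64528 = 112² + 228² (one valid representation with x ≤ y).


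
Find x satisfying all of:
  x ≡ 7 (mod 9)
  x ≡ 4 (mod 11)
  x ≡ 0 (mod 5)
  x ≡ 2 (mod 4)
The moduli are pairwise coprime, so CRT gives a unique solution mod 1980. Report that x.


Product of moduli M = 9 · 11 · 5 · 4 = 1980.
Merge one congruence at a time:
  Start: x ≡ 7 (mod 9).
  Combine with x ≡ 4 (mod 11); new modulus lcm = 99.
    Write x = 7 + 9·t and substitute into x ≡ 4 (mod 11): 9·t ≡ 4 − 7 = -3 (mod 11).
    Reduce coefficients mod 11: 9·t ≡ 8 (mod 11).
    The inverse of 9 mod 11 is 5 (since 9·5 = 45 = 4·11 + 1), so t ≡ 5·8 = 40 ≡ 7 (mod 11).
    Then x = 7 + 9·7 = 70, valid modulo lcm(9, 11) = 99: x ≡ 70 (mod 99).
  Combine with x ≡ 0 (mod 5); new modulus lcm = 495.
    Write x = 70 + 99·t and substitute into x ≡ 0 (mod 5): 99·t ≡ 0 − 70 = -70 (mod 5).
    Reduce coefficients mod 5: 4·t ≡ 0 (mod 5).
    The inverse of 4 mod 5 is 4 (since 4·4 = 16 = 3·5 + 1), so t ≡ 4·0 = 0 ≡ 0 (mod 5).
    Then x = 70 + 99·0 = 70, valid modulo lcm(99, 5) = 495: x ≡ 70 (mod 495).
  Combine with x ≡ 2 (mod 4); new modulus lcm = 1980.
    Write x = 70 + 495·t and substitute into x ≡ 2 (mod 4): 495·t ≡ 2 − 70 = -68 (mod 4).
    Reduce coefficients mod 4: 3·t ≡ 0 (mod 4).
    The inverse of 3 mod 4 is 3 (since 3·3 = 9 = 2·4 + 1), so t ≡ 3·0 = 0 ≡ 0 (mod 4).
    Then x = 70 + 495·0 = 70, valid modulo lcm(495, 4) = 1980: x ≡ 70 (mod 1980).
Verify against each original: 70 mod 9 = 7, 70 mod 11 = 4, 70 mod 5 = 0, 70 mod 4 = 2.

x ≡ 70 (mod 1980).


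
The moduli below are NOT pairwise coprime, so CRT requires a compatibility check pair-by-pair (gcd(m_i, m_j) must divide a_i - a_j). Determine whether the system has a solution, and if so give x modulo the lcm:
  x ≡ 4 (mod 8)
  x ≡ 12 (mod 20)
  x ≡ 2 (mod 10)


Moduli 8, 20, 10 are not pairwise coprime, so CRT works modulo lcm(m_i) when all pairwise compatibility conditions hold.
Pairwise compatibility: gcd(m_i, m_j) must divide a_i - a_j for every pair.
Merge one congruence at a time:
  Start: x ≡ 4 (mod 8).
  Combine with x ≡ 12 (mod 20): gcd(8, 20) = 4; 12 - 4 = 8, which IS divisible by 4, so compatible.
    Write x = 4 + 8·t and substitute into x ≡ 12 (mod 20): 8·t ≡ 12 − 4 = 8 (mod 20).
    Divide the congruence (and modulus) by g = 4: 2·t ≡ 2 (mod 5).
    The inverse of 2 mod 5 is 3 (since 2·3 = 6 = 1·5 + 1), so t ≡ 3·2 = 6 ≡ 1 (mod 5).
    Then x = 4 + 8·1 = 12, valid modulo lcm(8, 20) = 40: x ≡ 12 (mod 40).
  Combine with x ≡ 2 (mod 10): gcd(40, 10) = 10; 2 - 12 = -10, which IS divisible by 10, so compatible.
    Write x = 12 + 40·t and substitute into x ≡ 2 (mod 10): 40·t ≡ 2 − 12 = -10 (mod 10).
    Divide the congruence (and modulus) by g = 10: 4·t ≡ -1 (mod 1).
    Modulo 1 every t works; take t = 0.
    Then x = 12 + 40·0 = 12, valid modulo lcm(40, 10) = 40: x ≡ 12 (mod 40).
Verify: 12 mod 8 = 4, 12 mod 20 = 12, 12 mod 10 = 2.

x ≡ 12 (mod 40).


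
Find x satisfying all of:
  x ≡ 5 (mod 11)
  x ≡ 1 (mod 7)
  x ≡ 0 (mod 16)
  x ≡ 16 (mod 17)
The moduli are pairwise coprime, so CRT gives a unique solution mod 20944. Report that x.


Product of moduli M = 11 · 7 · 16 · 17 = 20944.
Merge one congruence at a time:
  Start: x ≡ 5 (mod 11).
  Combine with x ≡ 1 (mod 7); new modulus lcm = 77.
    Write x = 5 + 11·t and substitute into x ≡ 1 (mod 7): 11·t ≡ 1 − 5 = -4 (mod 7).
    Reduce coefficients mod 7: 4·t ≡ 3 (mod 7).
    The inverse of 4 mod 7 is 2 (since 4·2 = 8 = 1·7 + 1), so t ≡ 2·3 = 6 ≡ 6 (mod 7).
    Then x = 5 + 11·6 = 71, valid modulo lcm(11, 7) = 77: x ≡ 71 (mod 77).
  Combine with x ≡ 0 (mod 16); new modulus lcm = 1232.
    Write x = 71 + 77·t and substitute into x ≡ 0 (mod 16): 77·t ≡ 0 − 71 = -71 (mod 16).
    Reduce coefficients mod 16: 13·t ≡ 9 (mod 16).
    The inverse of 13 mod 16 is 5 (since 13·5 = 65 = 4·16 + 1), so t ≡ 5·9 = 45 ≡ 13 (mod 16).
    Then x = 71 + 77·13 = 1072, valid modulo lcm(77, 16) = 1232: x ≡ 1072 (mod 1232).
  Combine with x ≡ 16 (mod 17); new modulus lcm = 20944.
    Write x = 1072 + 1232·t and substitute into x ≡ 16 (mod 17): 1232·t ≡ 16 − 1072 = -1056 (mod 17).
    Reduce coefficients mod 17: 8·t ≡ 15 (mod 17).
    The inverse of 8 mod 17 is 15 (since 8·15 = 120 = 7·17 + 1), so t ≡ 15·15 = 225 ≡ 4 (mod 17).
    Then x = 1072 + 1232·4 = 6000, valid modulo lcm(1232, 17) = 20944: x ≡ 6000 (mod 20944).
Verify against each original: 6000 mod 11 = 5, 6000 mod 7 = 1, 6000 mod 16 = 0, 6000 mod 17 = 16.

x ≡ 6000 (mod 20944).


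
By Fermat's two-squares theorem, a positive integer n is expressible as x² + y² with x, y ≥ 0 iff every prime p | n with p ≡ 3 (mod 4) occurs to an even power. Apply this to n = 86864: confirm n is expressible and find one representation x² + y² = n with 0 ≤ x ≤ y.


Step 1: Factor n = 86864 = 2^4 · 61 · 89.
Step 2: Check the mod-4 condition on each prime factor: 2 = 2 (special); 61 ≡ 1 (mod 4), exponent 1; 89 ≡ 1 (mod 4), exponent 1.
All primes ≡ 3 (mod 4) appear to even exponent (or don't appear), so by the two-squares theorem n IS expressible as a sum of two squares.
Step 3: Build a representation. Group n = k² · m with k = 4 and m = 61 · 89 = 5429 (a product of primes ≡ 1 (mod 4)); a representation of m scales to one of n via (k·x)² + (k·y)² = k²(x² + y²). Each prime p ≡ 1 (mod 4) is itself a sum of two squares; find a² by testing p − a² for a perfect square:
  61: 61 − 1² = 60, 61 − 2² = 57, 61 − 3² = 52, 61 − 4² = 45, 61 − 5² = 36 = 6² ⇒ 61 = 5² + 6².
  89: 89 − 1² = 88, 89 − 2² = 85, 89 − 3² = 80, 89 − 4² = 73, 89 − 5² = 64 = 8² ⇒ 89 = 5² + 8².
  Combine using the Brahmagupta–Fibonacci identity (a² + b²)(c² + d²) = (ac − bd)² + (ad + bc)² = (ac + bd)² + (ad − bc)²:
  61 · 89 = 5429: from (5² + 6²)(5² + 8²), take (5·5 − 6·8, 5·8 + 6·5) = (25 − 48, 40 + 30) = (-23, 70); dropping signs (only squares matter) gives (23, 70); check 23² + 70² = 529 + 4900 = 5429 ✓.
  Scale by k = 4: (4·23, 4·70) = (92, 280).
Step 4: Order so x ≤ y and verify: 92² + 280² = 8464 + 78400 = 86864 = n. ✓

n = 86864 = 92² + 280² (one valid representation with x ≤ y).


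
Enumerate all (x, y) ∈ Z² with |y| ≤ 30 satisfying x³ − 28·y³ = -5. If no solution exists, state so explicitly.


The equation is x³ - 28y³ = -5. For fixed y, x³ = 28·y³ − 5, so a solution requires the RHS to be a perfect cube.
Strategy: iterate y from -30 to 30, compute RHS = 28·y³ − 5, and check whether it is a (positive or negative) perfect cube.
Check small values of y:
  y = 0: RHS = -5 is not a perfect cube.
  y = 1: RHS = 23 is not a perfect cube.
  y = -1: RHS = -33 is not a perfect cube.
  y = 2: RHS = 219 is not a perfect cube.
  y = -2: RHS = -229 is not a perfect cube.
  y = 3: RHS = 751 is not a perfect cube.
  y = -3: RHS = -761 is not a perfect cube.
Continuing the search up to |y| = 30 finds no solutions either.
No (x, y) in the scanned range satisfies the equation.

No integer solutions with |y| ≤ 30.


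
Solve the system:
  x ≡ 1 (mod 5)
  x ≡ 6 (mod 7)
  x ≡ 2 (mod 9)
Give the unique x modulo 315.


Moduli 5, 7, 9 are pairwise coprime; by CRT there is a unique solution modulo M = 5 · 7 · 9 = 315.
Solve pairwise, accumulating the modulus:
  Start with x ≡ 1 (mod 5).
  Combine with x ≡ 6 (mod 7): since gcd(5, 7) = 1, we get a unique residue mod 35.
    Write x = 1 + 5·t and substitute into x ≡ 6 (mod 7): 5·t ≡ 6 − 1 = 5 (mod 7).
    The inverse of 5 mod 7 is 3 (since 5·3 = 15 = 2·7 + 1), so t ≡ 3·5 = 15 ≡ 1 (mod 7).
    Then x = 1 + 5·1 = 6, valid modulo lcm(5, 7) = 35: x ≡ 6 (mod 35).
  Combine with x ≡ 2 (mod 9): since gcd(35, 9) = 1, we get a unique residue mod 315.
    Write x = 6 + 35·t and substitute into x ≡ 2 (mod 9): 35·t ≡ 2 − 6 = -4 (mod 9).
    Reduce coefficients mod 9: 8·t ≡ 5 (mod 9).
    The inverse of 8 mod 9 is 8 (since 8·8 = 64 = 7·9 + 1), so t ≡ 8·5 = 40 ≡ 4 (mod 9).
    Then x = 6 + 35·4 = 146, valid modulo lcm(35, 9) = 315: x ≡ 146 (mod 315).
Verify: 146 mod 5 = 1 ✓, 146 mod 7 = 6 ✓, 146 mod 9 = 2 ✓.

x ≡ 146 (mod 315).


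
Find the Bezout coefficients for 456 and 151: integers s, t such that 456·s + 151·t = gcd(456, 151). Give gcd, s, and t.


Euclidean algorithm on (456, 151) — divide until remainder is 0:
  456 = 3 · 151 + 3
  151 = 50 · 3 + 1
  3 = 3 · 1 + 0
gcd(456, 151) = 1.
Track Bezout coefficients alongside the remainders: start with r₀ = 456 = a·1 + b·0 (s = 1, t = 0) and r₁ = 151 = a·0 + b·1 (s = 0, t = 1); each new remainder r_{k+1} = r_{k-1} − q_k·r_k inherits s_{k+1} = s_{k-1} − q_k·s_k, t_{k+1} = t_{k-1} − q_k·t_k, so r_k = a·s_k + b·t_k at every step:
  q = 3: r = 3, s = 1 − 3·0 = 1, t = 0 − 3·1 = -3  (check: 456·1 + 151·(-3) = 3)
  q = 50: r = 1, s = 0 − 50·1 = -50, t = 1 − 50·(-3) = 151  (check: 456·(-50) + 151·151 = 1)
The row with r = 1 (the gcd) gives the Bezout coefficients s = -50, t = 151.
Result: 456 · (-50) + 151 · (151) = 1.

gcd(456, 151) = 1; s = -50, t = 151 (check: 456·(-50) + 151·151 = 1).


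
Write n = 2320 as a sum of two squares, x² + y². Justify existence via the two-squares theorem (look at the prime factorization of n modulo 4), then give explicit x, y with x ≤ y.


Step 1: Factor n = 2320 = 2^4 · 5 · 29.
Step 2: Check the mod-4 condition on each prime factor: 2 = 2 (special); 5 ≡ 1 (mod 4), exponent 1; 29 ≡ 1 (mod 4), exponent 1.
All primes ≡ 3 (mod 4) appear to even exponent (or don't appear), so by the two-squares theorem n IS expressible as a sum of two squares.
Step 3: Build a representation. Group n = k² · m with k = 4 and m = 5 · 29 = 145 (a product of primes ≡ 1 (mod 4)); a representation of m scales to one of n via (k·x)² + (k·y)² = k²(x² + y²). Each prime p ≡ 1 (mod 4) is itself a sum of two squares; find a² by testing p − a² for a perfect square:
  5: 5 − 1² = 4 = 2² ⇒ 5 = 1² + 2².
  29: 29 − 1² = 28, 29 − 2² = 25 = 5² ⇒ 29 = 2² + 5².
  Combine using the Brahmagupta–Fibonacci identity (a² + b²)(c² + d²) = (ac − bd)² + (ad + bc)² = (ac + bd)² + (ad − bc)²:
  5 · 29 = 145: from (1² + 2²)(2² + 5²), take (1·2 − 2·5, 1·5 + 2·2) = (2 − 10, 5 + 4) = (-8, 9); dropping signs (only squares matter) gives (8, 9); check 8² + 9² = 64 + 81 = 145 ✓.
  Scale by k = 4: (4·8, 4·9) = (32, 36).
Step 4: Order so x ≤ y and verify: 32² + 36² = 1024 + 1296 = 2320 = n. ✓

n = 2320 = 32² + 36² (one valid representation with x ≤ y).


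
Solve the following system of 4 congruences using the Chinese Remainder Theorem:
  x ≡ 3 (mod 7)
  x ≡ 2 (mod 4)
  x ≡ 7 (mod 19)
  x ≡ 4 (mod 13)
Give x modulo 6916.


Product of moduli M = 7 · 4 · 19 · 13 = 6916.
Merge one congruence at a time:
  Start: x ≡ 3 (mod 7).
  Combine with x ≡ 2 (mod 4); new modulus lcm = 28.
    Write x = 3 + 7·t and substitute into x ≡ 2 (mod 4): 7·t ≡ 2 − 3 = -1 (mod 4).
    Reduce coefficients mod 4: 3·t ≡ 3 (mod 4).
    The inverse of 3 mod 4 is 3 (since 3·3 = 9 = 2·4 + 1), so t ≡ 3·3 = 9 ≡ 1 (mod 4).
    Then x = 3 + 7·1 = 10, valid modulo lcm(7, 4) = 28: x ≡ 10 (mod 28).
  Combine with x ≡ 7 (mod 19); new modulus lcm = 532.
    Write x = 10 + 28·t and substitute into x ≡ 7 (mod 19): 28·t ≡ 7 − 10 = -3 (mod 19).
    Reduce coefficients mod 19: 9·t ≡ 16 (mod 19).
    The inverse of 9 mod 19 is 17 (since 9·17 = 153 = 8·19 + 1), so t ≡ 17·16 = 272 ≡ 6 (mod 19).
    Then x = 10 + 28·6 = 178, valid modulo lcm(28, 19) = 532: x ≡ 178 (mod 532).
  Combine with x ≡ 4 (mod 13); new modulus lcm = 6916.
    Write x = 178 + 532·t and substitute into x ≡ 4 (mod 13): 532·t ≡ 4 − 178 = -174 (mod 13).
    Reduce coefficients mod 13: 12·t ≡ 8 (mod 13).
    The inverse of 12 mod 13 is 12 (since 12·12 = 144 = 11·13 + 1), so t ≡ 12·8 = 96 ≡ 5 (mod 13).
    Then x = 178 + 532·5 = 2838, valid modulo lcm(532, 13) = 6916: x ≡ 2838 (mod 6916).
Verify against each original: 2838 mod 7 = 3, 2838 mod 4 = 2, 2838 mod 19 = 7, 2838 mod 13 = 4.

x ≡ 2838 (mod 6916).


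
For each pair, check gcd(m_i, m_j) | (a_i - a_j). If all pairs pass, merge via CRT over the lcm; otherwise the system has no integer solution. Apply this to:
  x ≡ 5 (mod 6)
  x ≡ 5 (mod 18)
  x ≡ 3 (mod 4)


Moduli 6, 18, 4 are not pairwise coprime, so CRT works modulo lcm(m_i) when all pairwise compatibility conditions hold.
Pairwise compatibility: gcd(m_i, m_j) must divide a_i - a_j for every pair.
Merge one congruence at a time:
  Start: x ≡ 5 (mod 6).
  Combine with x ≡ 5 (mod 18): gcd(6, 18) = 6; 5 - 5 = 0, which IS divisible by 6, so compatible.
    Write x = 5 + 6·t and substitute into x ≡ 5 (mod 18): 6·t ≡ 5 − 5 = 0 (mod 18).
    Divide the congruence (and modulus) by g = 6: 1·t ≡ 0 (mod 3).
    So t ≡ 0 (mod 3).
    Then x = 5 + 6·0 = 5, valid modulo lcm(6, 18) = 18: x ≡ 5 (mod 18).
  Combine with x ≡ 3 (mod 4): gcd(18, 4) = 2; 3 - 5 = -2, which IS divisible by 2, so compatible.
    Write x = 5 + 18·t and substitute into x ≡ 3 (mod 4): 18·t ≡ 3 − 5 = -2 (mod 4).
    Divide the congruence (and modulus) by g = 2: 9·t ≡ -1 (mod 2).
    Reduce coefficients mod 2: 1·t ≡ 1 (mod 2).
    So t ≡ 1 (mod 2).
    Then x = 5 + 18·1 = 23, valid modulo lcm(18, 4) = 36: x ≡ 23 (mod 36).
Verify: 23 mod 6 = 5, 23 mod 18 = 5, 23 mod 4 = 3.

x ≡ 23 (mod 36).


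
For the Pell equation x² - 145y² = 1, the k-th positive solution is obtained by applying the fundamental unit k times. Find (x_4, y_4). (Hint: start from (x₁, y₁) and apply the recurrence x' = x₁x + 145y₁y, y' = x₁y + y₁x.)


Step 1: Find the fundamental solution (x₁, y₁) of x² - 145y² = 1.
  Expand √145 as a continued fraction. a₀ = ⌊√145⌋ = 12; iterate m_{k+1} = d_k·a_k − m_k, d_{k+1} = (145 − m_{k+1}²)/d_k, a_{k+1} = ⌊(a₀ + m_{k+1})/d_{k+1}⌋ (starting m₀ = 0, d₀ = 1), with convergents p_k = a_k·p_{k-1} + p_{k-2}, q_k = a_k·q_{k-1} + q_{k-2} (p₋₁ = 1, q₋₁ = 0):
  k = 0: a₀ = 12; p₀/q₀ = 12/1; p₀² − 145·q₀² = 144 − 145 = -1.
  k = 1: m = 12, d = 1, a = ⌊(12 + 12)/1⌋ = 24; p/q = (24·12 + 1)/(24·1 + 0) = 289/24; p² − 145·q² = 83521 − 83520 = 1.
  The first convergent with p² − 145·q² = 1 gives the fundamental solution (x₁, y₁) = (289, 24).
Step 2: Apply the recurrence (x_{n+1}, y_{n+1}) = (x₁x_n + 145y₁y_n, x₁y_n + y₁x_n) repeatedly.
  From (x_1, y_1) = (289, 24): x_2 = 289·289 + 145·24·24 = 167041; y_2 = 289·24 + 24·289 = 13872.
  From (x_2, y_2) = (167041, 13872): x_3 = 289·167041 + 145·24·13872 = 96549409; y_3 = 289·13872 + 24·167041 = 8017992.
  From (x_3, y_3) = (96549409, 8017992): x_4 = 289·96549409 + 145·24·8017992 = 55805391361; y_4 = 289·8017992 + 24·96549409 = 4634385504.
Step 3: Verify x_4² - 145·y_4² = 3114241704954373432321 - 3114241704954373432320 = 1 (should be 1). ✓

(x_1, y_1) = (289, 24); (x_4, y_4) = (55805391361, 4634385504).


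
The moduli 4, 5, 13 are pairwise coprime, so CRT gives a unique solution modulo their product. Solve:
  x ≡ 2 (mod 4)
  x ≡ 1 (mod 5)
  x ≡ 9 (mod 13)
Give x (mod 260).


Moduli 4, 5, 13 are pairwise coprime; by CRT there is a unique solution modulo M = 4 · 5 · 13 = 260.
Solve pairwise, accumulating the modulus:
  Start with x ≡ 2 (mod 4).
  Combine with x ≡ 1 (mod 5): since gcd(4, 5) = 1, we get a unique residue mod 20.
    Write x = 2 + 4·t and substitute into x ≡ 1 (mod 5): 4·t ≡ 1 − 2 = -1 (mod 5).
    Reduce coefficients mod 5: 4·t ≡ 4 (mod 5).
    The inverse of 4 mod 5 is 4 (since 4·4 = 16 = 3·5 + 1), so t ≡ 4·4 = 16 ≡ 1 (mod 5).
    Then x = 2 + 4·1 = 6, valid modulo lcm(4, 5) = 20: x ≡ 6 (mod 20).
  Combine with x ≡ 9 (mod 13): since gcd(20, 13) = 1, we get a unique residue mod 260.
    Write x = 6 + 20·t and substitute into x ≡ 9 (mod 13): 20·t ≡ 9 − 6 = 3 (mod 13).
    Reduce coefficients mod 13: 7·t ≡ 3 (mod 13).
    The inverse of 7 mod 13 is 2 (since 7·2 = 14 = 1·13 + 1), so t ≡ 2·3 = 6 ≡ 6 (mod 13).
    Then x = 6 + 20·6 = 126, valid modulo lcm(20, 13) = 260: x ≡ 126 (mod 260).
Verify: 126 mod 4 = 2 ✓, 126 mod 5 = 1 ✓, 126 mod 13 = 9 ✓.

x ≡ 126 (mod 260).


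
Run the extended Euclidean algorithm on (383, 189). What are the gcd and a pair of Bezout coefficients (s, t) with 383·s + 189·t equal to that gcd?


Euclidean algorithm on (383, 189) — divide until remainder is 0:
  383 = 2 · 189 + 5
  189 = 37 · 5 + 4
  5 = 1 · 4 + 1
  4 = 4 · 1 + 0
gcd(383, 189) = 1.
Track Bezout coefficients alongside the remainders: start with r₀ = 383 = a·1 + b·0 (s = 1, t = 0) and r₁ = 189 = a·0 + b·1 (s = 0, t = 1); each new remainder r_{k+1} = r_{k-1} − q_k·r_k inherits s_{k+1} = s_{k-1} − q_k·s_k, t_{k+1} = t_{k-1} − q_k·t_k, so r_k = a·s_k + b·t_k at every step:
  q = 2: r = 5, s = 1 − 2·0 = 1, t = 0 − 2·1 = -2  (check: 383·1 + 189·(-2) = 5)
  q = 37: r = 4, s = 0 − 37·1 = -37, t = 1 − 37·(-2) = 75  (check: 383·(-37) + 189·75 = 4)
  q = 1: r = 1, s = 1 − 1·(-37) = 38, t = -2 − 1·75 = -77  (check: 383·38 + 189·(-77) = 1)
The row with r = 1 (the gcd) gives the Bezout coefficients s = 38, t = -77.
Result: 383 · (38) + 189 · (-77) = 1.

gcd(383, 189) = 1; s = 38, t = -77 (check: 383·38 + 189·(-77) = 1).


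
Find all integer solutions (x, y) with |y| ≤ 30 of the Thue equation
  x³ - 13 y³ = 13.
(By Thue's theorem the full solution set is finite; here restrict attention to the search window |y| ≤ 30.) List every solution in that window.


The equation is x³ - 13y³ = 13. For fixed y, x³ = 13·y³ + 13, so a solution requires the RHS to be a perfect cube.
Strategy: iterate y from -30 to 30, compute RHS = 13·y³ + 13, and check whether it is a (positive or negative) perfect cube.
Check small values of y:
  y = 0: RHS = 13 is not a perfect cube.
  y = 1: RHS = 26 is not a perfect cube.
  y = -1: RHS = 0 = (0)³ ⇒ x = 0 works.
  y = 2: RHS = 117 is not a perfect cube.
  y = -2: RHS = -91 is not a perfect cube.
  y = 3: RHS = 364 is not a perfect cube.
  y = -3: RHS = -338 is not a perfect cube.
Continuing the search up to |y| = 30 finds no further solutions beyond those listed.
Collected solutions: (0, -1).

Solutions (with |y| ≤ 30): (0, -1).


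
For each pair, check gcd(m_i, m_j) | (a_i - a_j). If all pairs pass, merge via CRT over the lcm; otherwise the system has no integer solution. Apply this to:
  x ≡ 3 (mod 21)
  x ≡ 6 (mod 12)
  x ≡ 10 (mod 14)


Moduli 21, 12, 14 are not pairwise coprime, so CRT works modulo lcm(m_i) when all pairwise compatibility conditions hold.
Pairwise compatibility: gcd(m_i, m_j) must divide a_i - a_j for every pair.
Merge one congruence at a time:
  Start: x ≡ 3 (mod 21).
  Combine with x ≡ 6 (mod 12): gcd(21, 12) = 3; 6 - 3 = 3, which IS divisible by 3, so compatible.
    Write x = 3 + 21·t and substitute into x ≡ 6 (mod 12): 21·t ≡ 6 − 3 = 3 (mod 12).
    Divide the congruence (and modulus) by g = 3: 7·t ≡ 1 (mod 4).
    Reduce coefficients mod 4: 3·t ≡ 1 (mod 4).
    The inverse of 3 mod 4 is 3 (since 3·3 = 9 = 2·4 + 1), so t ≡ 3·1 = 3 ≡ 3 (mod 4).
    Then x = 3 + 21·3 = 66, valid modulo lcm(21, 12) = 84: x ≡ 66 (mod 84).
  Combine with x ≡ 10 (mod 14): gcd(84, 14) = 14; 10 - 66 = -56, which IS divisible by 14, so compatible.
    Write x = 66 + 84·t and substitute into x ≡ 10 (mod 14): 84·t ≡ 10 − 66 = -56 (mod 14).
    Divide the congruence (and modulus) by g = 14: 6·t ≡ -4 (mod 1).
    Modulo 1 every t works; take t = 0.
    Then x = 66 + 84·0 = 66, valid modulo lcm(84, 14) = 84: x ≡ 66 (mod 84).
Verify: 66 mod 21 = 3, 66 mod 12 = 6, 66 mod 14 = 10.

x ≡ 66 (mod 84).


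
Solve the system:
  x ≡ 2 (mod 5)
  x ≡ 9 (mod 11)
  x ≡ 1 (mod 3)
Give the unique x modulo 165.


Moduli 5, 11, 3 are pairwise coprime; by CRT there is a unique solution modulo M = 5 · 11 · 3 = 165.
Solve pairwise, accumulating the modulus:
  Start with x ≡ 2 (mod 5).
  Combine with x ≡ 9 (mod 11): since gcd(5, 11) = 1, we get a unique residue mod 55.
    Write x = 2 + 5·t and substitute into x ≡ 9 (mod 11): 5·t ≡ 9 − 2 = 7 (mod 11).
    The inverse of 5 mod 11 is 9 (since 5·9 = 45 = 4·11 + 1), so t ≡ 9·7 = 63 ≡ 8 (mod 11).
    Then x = 2 + 5·8 = 42, valid modulo lcm(5, 11) = 55: x ≡ 42 (mod 55).
  Combine with x ≡ 1 (mod 3): since gcd(55, 3) = 1, we get a unique residue mod 165.
    Write x = 42 + 55·t and substitute into x ≡ 1 (mod 3): 55·t ≡ 1 − 42 = -41 (mod 3).
    Reduce coefficients mod 3: 1·t ≡ 1 (mod 3).
    So t ≡ 1 (mod 3).
    Then x = 42 + 55·1 = 97, valid modulo lcm(55, 3) = 165: x ≡ 97 (mod 165).
Verify: 97 mod 5 = 2 ✓, 97 mod 11 = 9 ✓, 97 mod 3 = 1 ✓.

x ≡ 97 (mod 165).


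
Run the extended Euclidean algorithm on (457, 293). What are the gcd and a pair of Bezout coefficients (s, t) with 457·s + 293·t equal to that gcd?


Euclidean algorithm on (457, 293) — divide until remainder is 0:
  457 = 1 · 293 + 164
  293 = 1 · 164 + 129
  164 = 1 · 129 + 35
  129 = 3 · 35 + 24
  35 = 1 · 24 + 11
  24 = 2 · 11 + 2
  11 = 5 · 2 + 1
  2 = 2 · 1 + 0
gcd(457, 293) = 1.
Track Bezout coefficients alongside the remainders: start with r₀ = 457 = a·1 + b·0 (s = 1, t = 0) and r₁ = 293 = a·0 + b·1 (s = 0, t = 1); each new remainder r_{k+1} = r_{k-1} − q_k·r_k inherits s_{k+1} = s_{k-1} − q_k·s_k, t_{k+1} = t_{k-1} − q_k·t_k, so r_k = a·s_k + b·t_k at every step:
  q = 1: r = 164, s = 1 − 1·0 = 1, t = 0 − 1·1 = -1  (check: 457·1 + 293·(-1) = 164)
  q = 1: r = 129, s = 0 − 1·1 = -1, t = 1 − 1·(-1) = 2  (check: 457·(-1) + 293·2 = 129)
  q = 1: r = 35, s = 1 − 1·(-1) = 2, t = -1 − 1·2 = -3  (check: 457·2 + 293·(-3) = 35)
  q = 3: r = 24, s = -1 − 3·2 = -7, t = 2 − 3·(-3) = 11  (check: 457·(-7) + 293·11 = 24)
  q = 1: r = 11, s = 2 − 1·(-7) = 9, t = -3 − 1·11 = -14  (check: 457·9 + 293·(-14) = 11)
  q = 2: r = 2, s = -7 − 2·9 = -25, t = 11 − 2·(-14) = 39  (check: 457·(-25) + 293·39 = 2)
  q = 5: r = 1, s = 9 − 5·(-25) = 134, t = -14 − 5·39 = -209  (check: 457·134 + 293·(-209) = 1)
The row with r = 1 (the gcd) gives the Bezout coefficients s = 134, t = -209.
Result: 457 · (134) + 293 · (-209) = 1.

gcd(457, 293) = 1; s = 134, t = -209 (check: 457·134 + 293·(-209) = 1).


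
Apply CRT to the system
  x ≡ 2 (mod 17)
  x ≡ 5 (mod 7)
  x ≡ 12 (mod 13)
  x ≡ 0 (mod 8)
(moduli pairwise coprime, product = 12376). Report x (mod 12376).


Product of moduli M = 17 · 7 · 13 · 8 = 12376.
Merge one congruence at a time:
  Start: x ≡ 2 (mod 17).
  Combine with x ≡ 5 (mod 7); new modulus lcm = 119.
    Write x = 2 + 17·t and substitute into x ≡ 5 (mod 7): 17·t ≡ 5 − 2 = 3 (mod 7).
    Reduce coefficients mod 7: 3·t ≡ 3 (mod 7).
    The inverse of 3 mod 7 is 5 (since 3·5 = 15 = 2·7 + 1), so t ≡ 5·3 = 15 ≡ 1 (mod 7).
    Then x = 2 + 17·1 = 19, valid modulo lcm(17, 7) = 119: x ≡ 19 (mod 119).
  Combine with x ≡ 12 (mod 13); new modulus lcm = 1547.
    Write x = 19 + 119·t and substitute into x ≡ 12 (mod 13): 119·t ≡ 12 − 19 = -7 (mod 13).
    Reduce coefficients mod 13: 2·t ≡ 6 (mod 13).
    The inverse of 2 mod 13 is 7 (since 2·7 = 14 = 1·13 + 1), so t ≡ 7·6 = 42 ≡ 3 (mod 13).
    Then x = 19 + 119·3 = 376, valid modulo lcm(119, 13) = 1547: x ≡ 376 (mod 1547).
  Combine with x ≡ 0 (mod 8); new modulus lcm = 12376.
    Write x = 376 + 1547·t and substitute into x ≡ 0 (mod 8): 1547·t ≡ 0 − 376 = -376 (mod 8).
    Reduce coefficients mod 8: 3·t ≡ 0 (mod 8).
    The inverse of 3 mod 8 is 3 (since 3·3 = 9 = 1·8 + 1), so t ≡ 3·0 = 0 ≡ 0 (mod 8).
    Then x = 376 + 1547·0 = 376, valid modulo lcm(1547, 8) = 12376: x ≡ 376 (mod 12376).
Verify against each original: 376 mod 17 = 2, 376 mod 7 = 5, 376 mod 13 = 12, 376 mod 8 = 0.

x ≡ 376 (mod 12376).


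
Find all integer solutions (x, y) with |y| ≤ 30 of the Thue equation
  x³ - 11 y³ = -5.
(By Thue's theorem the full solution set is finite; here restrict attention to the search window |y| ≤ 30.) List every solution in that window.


The equation is x³ - 11y³ = -5. For fixed y, x³ = 11·y³ − 5, so a solution requires the RHS to be a perfect cube.
Strategy: iterate y from -30 to 30, compute RHS = 11·y³ − 5, and check whether it is a (positive or negative) perfect cube.
Check small values of y:
  y = 0: RHS = -5 is not a perfect cube.
  y = 1: RHS = 6 is not a perfect cube.
  y = -1: RHS = -16 is not a perfect cube.
  y = 2: RHS = 83 is not a perfect cube.
  y = -2: RHS = -93 is not a perfect cube.
  y = 3: RHS = 292 is not a perfect cube.
  y = -3: RHS = -302 is not a perfect cube.
Continuing the search up to |y| = 30 finds no solutions either.
No (x, y) in the scanned range satisfies the equation.

No integer solutions with |y| ≤ 30.


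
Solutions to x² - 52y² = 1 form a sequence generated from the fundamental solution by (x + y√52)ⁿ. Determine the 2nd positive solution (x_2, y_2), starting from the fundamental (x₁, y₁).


Step 1: Find the fundamental solution (x₁, y₁) of x² - 52y² = 1.
  Expand √52 as a continued fraction. a₀ = ⌊√52⌋ = 7; iterate m_{k+1} = d_k·a_k − m_k, d_{k+1} = (52 − m_{k+1}²)/d_k, a_{k+1} = ⌊(a₀ + m_{k+1})/d_{k+1}⌋ (starting m₀ = 0, d₀ = 1), with convergents p_k = a_k·p_{k-1} + p_{k-2}, q_k = a_k·q_{k-1} + q_{k-2} (p₋₁ = 1, q₋₁ = 0):
  k = 0: a₀ = 7; p₀/q₀ = 7/1; p₀² − 52·q₀² = 49 − 52 = -3.
  k = 1: m = 7, d = 3, a = ⌊(7 + 7)/3⌋ = 4; p/q = (4·7 + 1)/(4·1 + 0) = 29/4; p² − 52·q² = 841 − 832 = 9.
  k = 2: m = 5, d = 9, a = ⌊(7 + 5)/9⌋ = 1; p/q = (1·29 + 7)/(1·4 + 1) = 36/5; p² − 52·q² = 1296 − 1300 = -4.
  k = 3: m = 4, d = 4, a = ⌊(7 + 4)/4⌋ = 2; p/q = (2·36 + 29)/(2·5 + 4) = 101/14; p² − 52·q² = 10201 − 10192 = 9.
  k = 4: m = 4, d = 9, a = ⌊(7 + 4)/9⌋ = 1; p/q = (1·101 + 36)/(1·14 + 5) = 137/19; p² − 52·q² = 18769 − 18772 = -3.
  k = 5: m = 5, d = 3, a = ⌊(7 + 5)/3⌋ = 4; p/q = (4·137 + 101)/(4·19 + 14) = 649/90; p² − 52·q² = 421201 − 421200 = 1.
  The first convergent with p² − 52·q² = 1 gives the fundamental solution (x₁, y₁) = (649, 90).
Step 2: Apply the recurrence (x_{n+1}, y_{n+1}) = (x₁x_n + 52y₁y_n, x₁y_n + y₁x_n) repeatedly.
  From (x_1, y_1) = (649, 90): x_2 = 649·649 + 52·90·90 = 842401; y_2 = 649·90 + 90·649 = 116820.
Step 3: Verify x_2² - 52·y_2² = 709639444801 - 709639444800 = 1 (should be 1). ✓

(x_1, y_1) = (649, 90); (x_2, y_2) = (842401, 116820).


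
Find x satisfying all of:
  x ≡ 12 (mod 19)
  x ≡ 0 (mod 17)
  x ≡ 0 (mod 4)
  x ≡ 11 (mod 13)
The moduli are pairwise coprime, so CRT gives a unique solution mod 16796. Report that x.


Product of moduli M = 19 · 17 · 4 · 13 = 16796.
Merge one congruence at a time:
  Start: x ≡ 12 (mod 19).
  Combine with x ≡ 0 (mod 17); new modulus lcm = 323.
    Write x = 12 + 19·t and substitute into x ≡ 0 (mod 17): 19·t ≡ 0 − 12 = -12 (mod 17).
    Reduce coefficients mod 17: 2·t ≡ 5 (mod 17).
    The inverse of 2 mod 17 is 9 (since 2·9 = 18 = 1·17 + 1), so t ≡ 9·5 = 45 ≡ 11 (mod 17).
    Then x = 12 + 19·11 = 221, valid modulo lcm(19, 17) = 323: x ≡ 221 (mod 323).
  Combine with x ≡ 0 (mod 4); new modulus lcm = 1292.
    Write x = 221 + 323·t and substitute into x ≡ 0 (mod 4): 323·t ≡ 0 − 221 = -221 (mod 4).
    Reduce coefficients mod 4: 3·t ≡ 3 (mod 4).
    The inverse of 3 mod 4 is 3 (since 3·3 = 9 = 2·4 + 1), so t ≡ 3·3 = 9 ≡ 1 (mod 4).
    Then x = 221 + 323·1 = 544, valid modulo lcm(323, 4) = 1292: x ≡ 544 (mod 1292).
  Combine with x ≡ 11 (mod 13); new modulus lcm = 16796.
    Write x = 544 + 1292·t and substitute into x ≡ 11 (mod 13): 1292·t ≡ 11 − 544 = -533 (mod 13).
    Reduce coefficients mod 13: 5·t ≡ 0 (mod 13).
    The inverse of 5 mod 13 is 8 (since 5·8 = 40 = 3·13 + 1), so t ≡ 8·0 = 0 ≡ 0 (mod 13).
    Then x = 544 + 1292·0 = 544, valid modulo lcm(1292, 13) = 16796: x ≡ 544 (mod 16796).
Verify against each original: 544 mod 19 = 12, 544 mod 17 = 0, 544 mod 4 = 0, 544 mod 13 = 11.

x ≡ 544 (mod 16796).


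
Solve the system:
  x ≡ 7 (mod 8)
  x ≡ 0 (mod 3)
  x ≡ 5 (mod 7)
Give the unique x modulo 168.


Moduli 8, 3, 7 are pairwise coprime; by CRT there is a unique solution modulo M = 8 · 3 · 7 = 168.
Solve pairwise, accumulating the modulus:
  Start with x ≡ 7 (mod 8).
  Combine with x ≡ 0 (mod 3): since gcd(8, 3) = 1, we get a unique residue mod 24.
    Write x = 7 + 8·t and substitute into x ≡ 0 (mod 3): 8·t ≡ 0 − 7 = -7 (mod 3).
    Reduce coefficients mod 3: 2·t ≡ 2 (mod 3).
    The inverse of 2 mod 3 is 2 (since 2·2 = 4 = 1·3 + 1), so t ≡ 2·2 = 4 ≡ 1 (mod 3).
    Then x = 7 + 8·1 = 15, valid modulo lcm(8, 3) = 24: x ≡ 15 (mod 24).
  Combine with x ≡ 5 (mod 7): since gcd(24, 7) = 1, we get a unique residue mod 168.
    Write x = 15 + 24·t and substitute into x ≡ 5 (mod 7): 24·t ≡ 5 − 15 = -10 (mod 7).
    Reduce coefficients mod 7: 3·t ≡ 4 (mod 7).
    The inverse of 3 mod 7 is 5 (since 3·5 = 15 = 2·7 + 1), so t ≡ 5·4 = 20 ≡ 6 (mod 7).
    Then x = 15 + 24·6 = 159, valid modulo lcm(24, 7) = 168: x ≡ 159 (mod 168).
Verify: 159 mod 8 = 7 ✓, 159 mod 3 = 0 ✓, 159 mod 7 = 5 ✓.

x ≡ 159 (mod 168).


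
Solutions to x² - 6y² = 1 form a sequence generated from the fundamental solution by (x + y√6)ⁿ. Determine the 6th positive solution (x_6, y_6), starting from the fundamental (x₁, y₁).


Step 1: Find the fundamental solution (x₁, y₁) of x² - 6y² = 1.
  Expand √6 as a continued fraction. a₀ = ⌊√6⌋ = 2; iterate m_{k+1} = d_k·a_k − m_k, d_{k+1} = (6 − m_{k+1}²)/d_k, a_{k+1} = ⌊(a₀ + m_{k+1})/d_{k+1}⌋ (starting m₀ = 0, d₀ = 1), with convergents p_k = a_k·p_{k-1} + p_{k-2}, q_k = a_k·q_{k-1} + q_{k-2} (p₋₁ = 1, q₋₁ = 0):
  k = 0: a₀ = 2; p₀/q₀ = 2/1; p₀² − 6·q₀² = 4 − 6 = -2.
  k = 1: m = 2, d = 2, a = ⌊(2 + 2)/2⌋ = 2; p/q = (2·2 + 1)/(2·1 + 0) = 5/2; p² − 6·q² = 25 − 24 = 1.
  The first convergent with p² − 6·q² = 1 gives the fundamental solution (x₁, y₁) = (5, 2).
Step 2: Apply the recurrence (x_{n+1}, y_{n+1}) = (x₁x_n + 6y₁y_n, x₁y_n + y₁x_n) repeatedly.
  From (x_1, y_1) = (5, 2): x_2 = 5·5 + 6·2·2 = 49; y_2 = 5·2 + 2·5 = 20.
  From (x_2, y_2) = (49, 20): x_3 = 5·49 + 6·2·20 = 485; y_3 = 5·20 + 2·49 = 198.
  From (x_3, y_3) = (485, 198): x_4 = 5·485 + 6·2·198 = 4801; y_4 = 5·198 + 2·485 = 1960.
  From (x_4, y_4) = (4801, 1960): x_5 = 5·4801 + 6·2·1960 = 47525; y_5 = 5·1960 + 2·4801 = 19402.
  From (x_5, y_5) = (47525, 19402): x_6 = 5·47525 + 6·2·19402 = 470449; y_6 = 5·19402 + 2·47525 = 192060.
Step 3: Verify x_6² - 6·y_6² = 221322261601 - 221322261600 = 1 (should be 1). ✓

(x_1, y_1) = (5, 2); (x_6, y_6) = (470449, 192060).


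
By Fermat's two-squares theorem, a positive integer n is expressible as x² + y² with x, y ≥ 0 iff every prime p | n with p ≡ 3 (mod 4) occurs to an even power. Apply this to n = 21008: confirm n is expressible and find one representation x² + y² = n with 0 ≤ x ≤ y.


Step 1: Factor n = 21008 = 2^4 · 13 · 101.
Step 2: Check the mod-4 condition on each prime factor: 2 = 2 (special); 13 ≡ 1 (mod 4), exponent 1; 101 ≡ 1 (mod 4), exponent 1.
All primes ≡ 3 (mod 4) appear to even exponent (or don't appear), so by the two-squares theorem n IS expressible as a sum of two squares.
Step 3: Build a representation. Group n = k² · m with k = 4 and m = 13 · 101 = 1313 (a product of primes ≡ 1 (mod 4)); a representation of m scales to one of n via (k·x)² + (k·y)² = k²(x² + y²). Each prime p ≡ 1 (mod 4) is itself a sum of two squares; find a² by testing p − a² for a perfect square:
  13: 13 − 1² = 12, 13 − 2² = 9 = 3² ⇒ 13 = 2² + 3².
  101: 101 − 1² = 100 = 10² ⇒ 101 = 1² + 10².
  Combine using the Brahmagupta–Fibonacci identity (a² + b²)(c² + d²) = (ac − bd)² + (ad + bc)² = (ac + bd)² + (ad − bc)²:
  13 · 101 = 1313: from (2² + 3²)(1² + 10²), take (2·1 − 3·10, 2·10 + 3·1) = (2 − 30, 20 + 3) = (-28, 23); dropping signs (only squares matter) gives (28, 23); check 28² + 23² = 784 + 529 = 1313 ✓.
  Scale by k = 4: (4·28, 4·23) = (112, 92).
Step 4: Order so x ≤ y and verify: 92² + 112² = 8464 + 12544 = 21008 = n. ✓

n = 21008 = 92² + 112² (one valid representation with x ≤ y).


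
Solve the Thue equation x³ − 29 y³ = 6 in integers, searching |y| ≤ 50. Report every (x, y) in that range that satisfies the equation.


The equation is x³ - 29y³ = 6. For fixed y, x³ = 29·y³ + 6, so a solution requires the RHS to be a perfect cube.
Strategy: iterate y from -50 to 50, compute RHS = 29·y³ + 6, and check whether it is a (positive or negative) perfect cube.
Check small values of y:
  y = 0: RHS = 6 is not a perfect cube.
  y = 1: RHS = 35 is not a perfect cube.
  y = -1: RHS = -23 is not a perfect cube.
  y = 2: RHS = 238 is not a perfect cube.
  y = -2: RHS = -226 is not a perfect cube.
  y = 3: RHS = 789 is not a perfect cube.
  y = -3: RHS = -777 is not a perfect cube.
Continuing the search up to |y| = 50 finds no solutions either.
No (x, y) in the scanned range satisfies the equation.

No integer solutions with |y| ≤ 50.
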